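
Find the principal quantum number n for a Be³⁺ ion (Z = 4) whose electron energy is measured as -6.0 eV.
n = 6

The exact energy levels follow E_n = -13.6057 Z² / n² eV with Z = 4.

The measured value (-6.0 eV) is reported to only 2 significant figures, so we must test candidate n values and see which one matches to that precision.

Candidate energies:
  n = 4:  E = -13.6057 × 4² / 4² = -13.60570 eV
  n = 5:  E = -13.6057 × 4² / 5² = -8.70765 eV
  n = 6:  E = -13.6057 × 4² / 6² = -6.04698 eV  ← matches
  n = 7:  E = -13.6057 × 4² / 7² = -4.44268 eV
  n = 8:  E = -13.6057 × 4² / 8² = -3.40143 eV

Checking against the measurement of -6.0 eV (2 sig figs), only n = 6 agrees:
E_6 = -6.04698 eV, which rounds to -6.0 eV ✓

Therefore n = 6.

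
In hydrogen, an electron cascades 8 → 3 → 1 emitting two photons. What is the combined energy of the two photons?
13.393111 eV

The energy levels of hydrogen are E_n = -13.6057 / n² eV.

First transition (8 → 3):
ΔE₁ = |E_3 - E_8|
ΔE₁ = |-1.511744444444 - (-0.212589062500)| = 1.299155382 eV

Second transition (3 → 1):
ΔE₂ = |E_1 - E_3|
ΔE₂ = |-13.605700000000 - (-1.511744444444)| = 12.093955556 eV

Total energy released:
E_total = ΔE₁ + ΔE₂ = 1.299155382 + 12.093955556 = 13.393111 eV

Note: This equals the direct transition 8 → 1: 13.393111 eV ✓
Energy is conserved regardless of the path taken.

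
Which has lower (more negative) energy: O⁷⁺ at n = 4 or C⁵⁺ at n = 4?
O⁷⁺ at n = 4 (E = -54.42280 eV)

Using E_n = -13.6057 Z² / n² eV:

O⁷⁺ (Z = 8) at n = 4:
E = -13.6057 × 8² / 4² = -13.6057 × 64 / 16 = -54.42280000 eV

C⁵⁺ (Z = 6) at n = 4:
E = -13.6057 × 6² / 4² = -13.6057 × 36 / 16 = -30.61282500 eV

Since -54.42280000 eV < -30.61282500 eV,
O⁷⁺ at n = 4 is more tightly bound (requires more energy to ionize).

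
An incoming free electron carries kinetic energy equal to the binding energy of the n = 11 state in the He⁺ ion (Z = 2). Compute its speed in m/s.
3.97762e+05 m/s (or 0.13268% of c)

The binding energy at n = 11 for He⁺ is:
E_11 = -13.6057 × 2²/11² = -0.449775207 eV
|E_11| = 0.449775207 eV

Convert to Joules:
KE = 0.449775207 eV × (1.602177 × 10⁻¹⁹ J/eV) = 7.2061949e-20 J

Using KE = ½mv²:
v = √(2·KE/m_e)
v = √(2 × 7.2061949e-20 J / 9.10938 × 10⁻³¹ kg)
v = 3.97762e+05 m/s

This is approximately 0.13268% the speed of light.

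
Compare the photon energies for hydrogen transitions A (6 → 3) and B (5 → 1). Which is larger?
5 → 1

Calculate the energy for each transition:

Transition 6 → 3:
ΔE₁ = |E_3 - E_6| = |-13.6057/3² - (-13.6057/6²)|
ΔE₁ = |-1.511744444 - (-0.377936111)| = 1.133808 eV

Transition 5 → 1:
ΔE₂ = |E_1 - E_5| = |-13.6057/1² - (-13.6057/5²)|
ΔE₂ = |-13.605700000 - (-0.544228000)| = 13.061472 eV

Since 13.061472 eV > 1.133808 eV, the transition 5 → 1 emits the more energetic photon.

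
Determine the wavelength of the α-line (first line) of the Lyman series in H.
121.50 nm

The longest wavelength corresponds to the smallest energy transition in the series.
The Lyman series has all transitions ending at n_f = 1.

For H, the first line (α-line) is the jump from n = 2 to n = 1:
E_2 = -13.6057 / 2² = -3.40143 eV
E_1 = -13.6057 / 1² = -13.60570 eV
ΔE = E_2 - E_1 = 10.20427 eV

λ = hc/E = 1239.84 eV·nm / 10.20427 eV
λ = 121.50 nm

This is the α-line of the Lyman series in H.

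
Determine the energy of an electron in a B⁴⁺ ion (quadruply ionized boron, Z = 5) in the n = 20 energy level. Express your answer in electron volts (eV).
-0.8504 eV

The energy levels of a hydrogen-like atom are given by:
E_n = -13.6057 Z² / n² eV  (with Z = 5 for B⁴⁺)

For n = 20:
E_20 = -13.6057 × 5² / 20²
E_20 = -13.6057 × 25 / 400
E_20 = -0.8504 eV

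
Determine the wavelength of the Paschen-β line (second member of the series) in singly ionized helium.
320.367 nm

The lines of a series are numbered from the longest wavelength (smallest ΔE) outward; the second line is the transition from n = n_f + 2 to n_f.
The Paschen series has all transitions ending at n_f = 3.

For He⁺ (Z = 2), the second line (β-line) is the jump from n = 5 to n = 3:
E_5 = -13.6057 × 2² / 5² = -2.1769120 eV
E_3 = -13.6057 × 2² / 3² = -6.0469778 eV
ΔE = E_5 - E_3 = 3.8700658 eV

λ = hc/E = 1239.84 eV·nm / 3.8700658 eV
λ = 320.367 nm

This is the β-line of the Paschen series in He⁺.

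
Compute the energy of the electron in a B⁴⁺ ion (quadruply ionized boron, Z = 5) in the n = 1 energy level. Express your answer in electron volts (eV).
-340.1425 eV

The energy levels of a hydrogen-like atom are given by:
E_n = -13.6057 Z² / n² eV  (with Z = 5 for B⁴⁺)

For n = 1:
E_1 = -13.6057 × 5² / 1²
E_1 = -13.6057 × 25 / 1
E_1 = -340.1425 eV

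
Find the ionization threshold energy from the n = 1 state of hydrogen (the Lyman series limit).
13.60570 eV

The series limit corresponds to the transition from n = ∞ to n = 1.
This is the highest energy (shortest wavelength) transition in the Lyman series.

E_∞ = 0 eV
E_1 = -13.6057 / 1² = -13.60570 eV

Energy at series limit:
ΔE = E_∞ - E_1 = 0 - (-13.60570) = 13.60570 eV

This energy equals the ionization energy from the n = 1 state of hydrogen.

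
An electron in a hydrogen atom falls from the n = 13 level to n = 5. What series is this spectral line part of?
Pfund series

The spectral series in hydrogen are named based on the final (lower) energy level:
- Lyman series: n_final = 1 (ultraviolet)
- Balmer series: n_final = 2 (visible/near-UV)
- Paschen series: n_final = 3 (infrared)
- Brackett series: n_final = 4 (infrared)
- Pfund series: n_final = 5 (far infrared)

Since this transition ends at n = 5, it belongs to the Pfund series.

For reference, this 13 → 5 line has photon energy
ΔE = 13.6057 eV × (1/5² - 1/13²) = 0.46372089941 eV,
corresponding to wavelength λ = hc/ΔE = 1239.84 eV·nm / 0.46372089941 eV = 2673.67721 nm in the far infrared region.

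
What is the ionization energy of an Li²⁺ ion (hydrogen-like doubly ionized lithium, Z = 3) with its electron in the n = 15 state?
0.54423 eV

The ionization energy is the energy needed to remove the electron completely (n → ∞).

For a hydrogen-like ion with Z = 3, E_n = -13.6057 Z² / n² eV.

At n = 15: E_15 = -13.6057 × 3² / 15² = -0.54422800 eV
At n = ∞: E_∞ = 0 eV

Ionization energy = E_∞ - E_15 = 0 - (-0.54422800) = 0.54422800 eV
Ionization energy ≈ 0.54423 eV

This is also called the binding energy of the electron in state n = 15.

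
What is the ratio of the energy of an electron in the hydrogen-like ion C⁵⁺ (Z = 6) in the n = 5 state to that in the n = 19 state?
14.44000

Using E_n = -13.6057 Z² / n² eV with Z = 6:

E_5 = -13.6057 × 6² / 5² = -489.8052 / 25 = -19.59220800000 eV
E_19 = -13.6057 × 6² / 19² = -489.8052 / 361 = -1.35680110803 eV

The ratio is:
E_5/E_19 = (-19.59220800000) / (-1.35680110803)
E_5/E_19 = (-489.8052/25) / (-489.8052/361)
E_5/E_19 = 361/25
E_5/E_19 = 14.44000
(Note: the Z² factors cancel in the ratio.)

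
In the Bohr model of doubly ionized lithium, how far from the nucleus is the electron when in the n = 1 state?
0.0176 nm (or 0.1764 Å)

The Bohr radius formula is:
r_n = n² a₀ / Z

where a₀ = 0.0529177 nm is the Bohr radius.

For Li²⁺ (Z = 3) at n = 1:
r_1 = 1² × 0.0529177 nm / 3
r_1 = 1 × 0.0529177 nm / 3
r_1 = 0.05292 nm / 3
r_1 = 0.0176 nm

The electron orbits at approximately 0.0176 nm from the nucleus.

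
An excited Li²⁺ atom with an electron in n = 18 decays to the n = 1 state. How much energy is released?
122.07336 eV

The energy levels are E_n = -13.6057 Z² eV / n².

Energy at n = 18: E_18 = -13.6057 × 3² / 18² = -0.37793611 eV
Energy at n = 1: E_1 = -13.6057 × 3² / 1² = -122.45130000 eV

For emission (electron falling to lower state), the photon energy is:
E_photon = E_18 - E_1 = |-0.37793611 - (-122.45130000)|
E_photon = 122.07336 eV

This energy is carried away by the emitted photon.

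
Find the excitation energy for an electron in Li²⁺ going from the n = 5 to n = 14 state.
4.27 eV

The energy levels of a hydrogen-like atom are E_n = -13.6057 Z² eV / n².

Energy at n = 5: E_5 = -13.6057 × 3² / 5² = -4.89805 eV
Energy at n = 14: E_14 = -13.6057 × 3² / 14² = -0.62475 eV

The excitation energy is the difference:
ΔE = E_14 - E_5
ΔE = -0.62475 - (-4.89805)
ΔE = 4.27 eV

Since this is positive, energy must be absorbed (photon absorption).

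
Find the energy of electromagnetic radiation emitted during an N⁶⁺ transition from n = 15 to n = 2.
163.70681 eV

The energy levels are E_n = -13.6057 Z² eV / n².

Energy at n = 15: E_15 = -13.6057 × 7² / 15² = -2.96301911 eV
Energy at n = 2: E_2 = -13.6057 × 7² / 2² = -166.66982500 eV

For emission (electron falling to lower state), the photon energy is:
E_photon = E_15 - E_2 = |-2.96301911 - (-166.66982500)|
E_photon = 163.70681 eV

This energy is carried away by the emitted photon.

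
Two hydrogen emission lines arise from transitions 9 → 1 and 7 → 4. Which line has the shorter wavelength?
9 → 1

Calculate the energy for each transition:

Transition 9 → 1:
ΔE₁ = |E_1 - E_9| = |-13.6057/1² - (-13.6057/9²)|
ΔE₁ = |-13.605700000000 - (-0.167971604938)| = 13.437728395 eV

Transition 7 → 4:
ΔE₂ = |E_4 - E_7| = |-13.6057/4² - (-13.6057/7²)|
ΔE₂ = |-0.850356250000 - (-0.277667346939)| = 0.572688903 eV

Since 13.437728395 eV > 0.572688903 eV, the transition 9 → 1 emits the more energetic photon.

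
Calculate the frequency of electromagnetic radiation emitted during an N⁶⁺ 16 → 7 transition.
2.66e+15 Hz

First, find the transition energy:
E_16 = -13.6057 × 7² / 16² = -2.6042160 eV
E_7 = -13.6057 × 7² / 7² = -13.6057000 eV
|ΔE| = |E_7 - E_16| = 11.0014840 eV

Convert to Joules: E = 11.0014840 eV × (1.602177 × 10⁻¹⁹ J/eV) = 1.7626e-18 J

Using E = hf:
f = E/h = 1.7626e-18 J / (6.62607 × 10⁻³⁴ J·s)
f = 2.66e+15 Hz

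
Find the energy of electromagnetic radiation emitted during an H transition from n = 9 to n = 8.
0.0446 eV

The energy levels are E_n = -13.6057 eV / n².

Energy at n = 9: E_9 = -13.6057 / 9² = -0.1679716 eV
Energy at n = 8: E_8 = -13.6057 / 8² = -0.2125891 eV

For emission (electron falling to lower state), the photon energy is:
E_photon = E_9 - E_8 = |-0.1679716 - (-0.2125891)|
E_photon = 0.0446 eV

This energy is carried away by the emitted photon.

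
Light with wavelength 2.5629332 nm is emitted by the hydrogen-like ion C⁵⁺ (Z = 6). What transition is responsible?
n = 9 → n = 1

First, find the photon energy from the wavelength (hc = 1239.84 eV·nm):
E = hc/λ = 1239.84 eV·nm / 2.5629332 nm = 483.75822 eV

The energy levels of C⁵⁺ satisfy E_n = -13.6057 × 6² / n² eV, so an emission n_i → n_f releases
ΔE = 13.6057 × 6² × (1/n_f² − 1/n_i²) eV.

Setting ΔE equal to the photon energy:
1/n_f² − 1/n_i² = 483.75822 / (13.6057 × 6²) = 0.98765432

Since 1/n_i² must be positive, we need 1/n_f² > 0.98765432, i.e. n_f ≤ 1. For each allowed n_f, solve n_i = (1/n_f² − 0.98765432)^(−1/2) and check whether it is a whole number:
  n_f = 1: 1/n_i² = 1.00000000 − 0.98765432 = 0.01234568 → n_i = 9.000  → integer, n_i = 9 ✓

Only n_f = 1 gives an integer upper level, n_i = 9.

The transition is from n = 9 to n = 1 (emission).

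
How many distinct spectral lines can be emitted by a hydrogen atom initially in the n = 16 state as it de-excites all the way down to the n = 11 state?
15

The electron can occupy levels n = 11, 12, ..., 16 during de-excitation — that is m = 16 - 11 + 1 = 6 distinct levels.

The number of distinct spectral lines equals the number of ways to choose 2 of these m levels (each pair gives one possible emission transition):

Number of lines = m(m-1)/2 = 6×5/2 = 15

These correspond to all possible transitions between the 6 levels:
16 → 15, 16 → 14, 16 → 13, 16 → 12, 16 → 11, 15 → 14, 15 → 13, 15 → 12...

Each transition produces a photon with a unique energy (and thus wavelength). This count does not depend on Z.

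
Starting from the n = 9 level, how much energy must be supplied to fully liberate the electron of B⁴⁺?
4.20 eV

The ionization energy is the energy needed to remove the electron completely (n → ∞).

For a hydrogen-like ion with Z = 5, E_n = -13.6057 Z² / n² eV.

At n = 9: E_9 = -13.6057 × 5² / 9² = -4.19929 eV
At n = ∞: E_∞ = 0 eV

Ionization energy = E_∞ - E_9 = 0 - (-4.19929) = 4.19929 eV
Ionization energy ≈ 4.20 eV

This is also called the binding energy of the electron in state n = 9.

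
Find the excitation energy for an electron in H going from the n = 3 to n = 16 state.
1.46 eV

The energy levels of a hydrogen-like atom are E_n = -13.6057 eV / n².

Energy at n = 3: E_3 = -13.6057 / 3² = -1.51174 eV
Energy at n = 16: E_16 = -13.6057 / 16² = -0.05315 eV

The excitation energy is the difference:
ΔE = E_16 - E_3
ΔE = -0.05315 - (-1.51174)
ΔE = 1.46 eV

Since this is positive, energy must be absorbed (photon absorption).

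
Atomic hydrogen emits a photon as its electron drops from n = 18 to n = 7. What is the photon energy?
0.24 eV

The energy levels are E_n = -13.6057 eV / n².

Energy at n = 18: E_18 = -13.6057 / 18² = -0.04199 eV
Energy at n = 7: E_7 = -13.6057 / 7² = -0.27767 eV

For emission (electron falling to lower state), the photon energy is:
E_photon = E_18 - E_7 = |-0.04199 - (-0.27767)|
E_photon = 0.24 eV

This energy is carried away by the emitted photon.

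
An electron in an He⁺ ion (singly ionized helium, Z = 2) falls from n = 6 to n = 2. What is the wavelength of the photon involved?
102.51733 nm

First, find the transition energy using E_n = -13.6057 Z² / n² eV:
E_6 = -13.6057 × 2² / 6² = -1.51174444 eV
E_2 = -13.6057 × 2² / 2² = -13.60570000 eV

Photon energy: |ΔE| = |E_2 - E_6| = 12.09395556 eV

Convert to wavelength using E = hc/λ with hc = 1239.84 eV·nm:
λ = hc/E = 1239.84 eV·nm / 12.09395556 eV
λ = 102.51733 nm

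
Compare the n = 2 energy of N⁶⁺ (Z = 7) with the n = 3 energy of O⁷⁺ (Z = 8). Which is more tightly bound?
N⁶⁺ at n = 2 (E = -166.67 eV)

Using E_n = -13.6057 Z² / n² eV:

N⁶⁺ (Z = 7) at n = 2:
E = -13.6057 × 7² / 2² = -13.6057 × 49 / 4 = -166.66983 eV

O⁷⁺ (Z = 8) at n = 3:
E = -13.6057 × 8² / 3² = -13.6057 × 64 / 9 = -96.75164 eV

Since -166.66983 eV < -96.75164 eV,
N⁶⁺ at n = 2 is more tightly bound (requires more energy to ionize).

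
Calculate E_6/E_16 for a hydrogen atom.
7.11

Using E_n = -13.6057 Z² / n² eV with Z = 1:

E_6 = -13.6057 / 6² = -13.6057 / 36 = -0.37793611 eV
E_16 = -13.6057 / 16² = -13.6057 / 256 = -0.05314727 eV

The ratio is:
E_6/E_16 = (-0.37793611) / (-0.05314727)
E_6/E_16 = (-13.6057/36) / (-13.6057/256)
E_6/E_16 = 256/36
E_6/E_16 = 7.11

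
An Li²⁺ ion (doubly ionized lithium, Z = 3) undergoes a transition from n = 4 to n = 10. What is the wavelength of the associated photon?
192.8603 nm

First, find the transition energy using E_n = -13.6057 Z² / n² eV:
E_4 = -13.6057 × 3² / 4² = -7.65320625 eV
E_10 = -13.6057 × 3² / 10² = -1.22451300 eV

Photon energy: |ΔE| = |E_10 - E_4| = 6.42869325 eV

Convert to wavelength using E = hc/λ with hc = 1239.84 eV·nm:
λ = hc/E = 1239.84 eV·nm / 6.42869325 eV
λ = 192.8603 nm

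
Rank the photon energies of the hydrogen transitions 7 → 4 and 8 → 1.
8 → 1

Calculate the energy for each transition:

Transition 7 → 4:
ΔE₁ = |E_4 - E_7| = |-13.6057/4² - (-13.6057/7²)|
ΔE₁ = |-0.8503562500 - (-0.2776673469)| = 0.5726889 eV

Transition 8 → 1:
ΔE₂ = |E_1 - E_8| = |-13.6057/1² - (-13.6057/8²)|
ΔE₂ = |-13.6057000000 - (-0.2125890625)| = 13.3931109 eV

Since 13.3931109 eV > 0.5726889 eV, the transition 8 → 1 emits the more energetic photon.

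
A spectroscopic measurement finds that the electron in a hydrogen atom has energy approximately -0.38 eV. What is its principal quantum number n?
n = 6

The exact energy levels follow E_n = -13.6057 eV / n².

The measured value (-0.38 eV) is reported to only 2 significant figures, so we must test candidate n values and see which one matches to that precision.

Candidate energies:
  n = 4:  E = -13.6057/4² = -0.85036 eV
  n = 5:  E = -13.6057/5² = -0.54423 eV
  n = 6:  E = -13.6057/6² = -0.37794 eV  ← matches
  n = 7:  E = -13.6057/7² = -0.27767 eV
  n = 8:  E = -13.6057/8² = -0.21259 eV

Checking against the measurement of -0.38 eV (2 sig figs), only n = 6 agrees:
E_6 = -0.37794 eV, which rounds to -0.38 eV ✓

Therefore n = 6.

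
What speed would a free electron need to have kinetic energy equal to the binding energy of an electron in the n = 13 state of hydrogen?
1.68284e+05 m/s (or 0.056134% of c)

The binding energy at n = 13 for hydrogen is:
E_13 = -13.6057/13² = -0.0805071006 eV
|E_13| = 0.0805071006 eV

Convert to Joules:
KE = 0.0805071006 eV × (1.602177 × 10⁻¹⁹ J/eV) = 1.2898662e-20 J

Using KE = ½mv²:
v = √(2·KE/m_e)
v = √(2 × 1.2898662e-20 J / 9.10938 × 10⁻³¹ kg)
v = 1.68284e+05 m/s

This is approximately 0.056134% the speed of light.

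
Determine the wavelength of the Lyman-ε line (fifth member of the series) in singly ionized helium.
23.43 nm

The lines of a series are numbered from the longest wavelength (smallest ΔE) outward; the fifth line is the transition from n = n_f + 5 to n_f.
The Lyman series has all transitions ending at n_f = 1.

For He⁺ (Z = 2), the fifth line (ε-line) is the jump from n = 6 to n = 1:
E_6 = -13.6057 × 2² / 6² = -1.5117 eV
E_1 = -13.6057 × 2² / 1² = -54.4228 eV
ΔE = E_6 - E_1 = 52.9111 eV

λ = hc/E = 1239.84 eV·nm / 52.9111 eV
λ = 23.43 nm

This is the ε-line of the Lyman series in He⁺.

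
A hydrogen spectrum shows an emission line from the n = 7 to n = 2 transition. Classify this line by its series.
Balmer series

The spectral series in hydrogen are named based on the final (lower) energy level:
- Lyman series: n_final = 1 (ultraviolet)
- Balmer series: n_final = 2 (visible/near-UV)
- Paschen series: n_final = 3 (infrared)
- Brackett series: n_final = 4 (infrared)
- Pfund series: n_final = 5 (far infrared)

Since this transition ends at n = 2, it belongs to the Balmer series.

For reference, this 7 → 2 line has photon energy
ΔE = 13.6057 eV × (1/2² - 1/7²) = 3.1237576531 eV,
corresponding to wavelength λ = hc/ΔE = 1239.84 eV·nm / 3.1237576531 eV = 396.906591 nm in the visible/near-UV region.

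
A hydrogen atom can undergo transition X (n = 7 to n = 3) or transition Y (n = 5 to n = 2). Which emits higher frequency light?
5 → 2

Calculate the energy for each transition:

Transition 7 → 3:
ΔE₁ = |E_3 - E_7| = |-13.6057/3² - (-13.6057/7²)|
ΔE₁ = |-1.51174444 - (-0.27766735)| = 1.23408 eV

Transition 5 → 2:
ΔE₂ = |E_2 - E_5| = |-13.6057/2² - (-13.6057/5²)|
ΔE₂ = |-3.40142500 - (-0.54422800)| = 2.85720 eV

Since 2.85720 eV > 1.23408 eV, the transition 5 → 2 emits the more energetic photon.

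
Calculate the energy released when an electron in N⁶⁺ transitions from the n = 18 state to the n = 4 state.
39.6098 eV

The energy levels are E_n = -13.6057 Z² eV / n².

Energy at n = 18: E_18 = -13.6057 × 7² / 18² = -2.0576522 eV
Energy at n = 4: E_4 = -13.6057 × 7² / 4² = -41.6674563 eV

For emission (electron falling to lower state), the photon energy is:
E_photon = E_18 - E_4 = |-2.0576522 - (-41.6674563)|
E_photon = 39.6098 eV

This energy is carried away by the emitted photon.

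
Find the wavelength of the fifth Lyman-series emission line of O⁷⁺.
1.464533 nm

The lines of a series are numbered from the longest wavelength (smallest ΔE) outward; the fifth line is the transition from n = n_f + 5 to n_f.
The Lyman series has all transitions ending at n_f = 1.

For O⁷⁺ (Z = 8), the fifth line (ε-line) is the jump from n = 6 to n = 1:
E_6 = -13.6057 × 8² / 6² = -24.18791111 eV
E_1 = -13.6057 × 8² / 1² = -870.76480000 eV
ΔE = E_6 - E_1 = 846.57688889 eV

λ = hc/E = 1239.84 eV·nm / 846.57688889 eV
λ = 1.464533 nm

This is the ε-line of the Lyman series in O⁷⁺.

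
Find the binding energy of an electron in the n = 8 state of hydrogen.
0.212589 eV

The ionization energy is the energy needed to remove the electron completely (n → ∞).

For hydrogen, E_n = -13.6057 eV / n².

At n = 8: E_8 = -13.6057 / 8² = -0.212589063 eV
At n = ∞: E_∞ = 0 eV

Ionization energy = E_∞ - E_8 = 0 - (-0.212589063) = 0.212589063 eV
Ionization energy ≈ 0.212589 eV

This is also called the binding energy of the electron in state n = 8.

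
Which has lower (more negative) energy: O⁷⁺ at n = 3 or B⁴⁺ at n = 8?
O⁷⁺ at n = 3 (E = -96.75164 eV)

Using E_n = -13.6057 Z² / n² eV:

O⁷⁺ (Z = 8) at n = 3:
E = -13.6057 × 8² / 3² = -13.6057 × 64 / 9 = -96.75164444 eV

B⁴⁺ (Z = 5) at n = 8:
E = -13.6057 × 5² / 8² = -13.6057 × 25 / 64 = -5.31472656 eV

Since -96.75164444 eV < -5.31472656 eV,
O⁷⁺ at n = 3 is more tightly bound (requires more energy to ionize).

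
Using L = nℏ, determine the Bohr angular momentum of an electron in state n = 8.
8.4366e-34 J·s (or 8ℏ)

In the Bohr model, angular momentum is quantized:
L = nℏ

where ℏ = h/(2π) = 1.054572e-34 J·s

For n = 8:
L = 8 × 1.054572e-34 J·s
L = 8.4366e-34 J·s

This can also be written as L = 8ℏ.
The angular momentum is an integer multiple of the reduced Planck constant.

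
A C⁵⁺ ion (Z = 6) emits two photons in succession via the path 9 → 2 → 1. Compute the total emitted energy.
483.7582 eV

The energy levels of C⁵⁺ are E_n = -13.6057 × 6² / n² eV.

First transition (9 → 2):
ΔE₁ = |E_2 - E_9|
ΔE₁ = |-122.4513000000 - (-6.0469777778)| = 116.4043222 eV

Second transition (2 → 1):
ΔE₂ = |E_1 - E_2|
ΔE₂ = |-489.8052000000 - (-122.4513000000)| = 367.3539000 eV

Total energy released:
E_total = ΔE₁ + ΔE₂ = 116.4043222 + 367.3539000 = 483.7582 eV

Note: This equals the direct transition 9 → 1: 483.7582 eV ✓
Energy is conserved regardless of the path taken.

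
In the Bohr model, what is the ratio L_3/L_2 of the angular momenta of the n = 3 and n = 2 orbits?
1.50

In the Bohr model, L_n = nℏ, so the ratio is purely the ratio of quantum numbers:

L_3/L_2 = 3ℏ / 2ℏ = 3/2 = 1.50

The angular momentum scales linearly with n.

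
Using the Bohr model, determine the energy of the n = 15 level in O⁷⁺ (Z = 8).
-3.8701 eV

For hydrogen-like ions, the energy levels scale with Z²:
E_n = -13.6057 Z² / n² eV

For O⁷⁺ (Z = 8) at n = 15:
E_15 = -13.6057 × 8² / 15²
E_15 = -13.6057 × 64 / 225
E_15 = -870.7648 / 225
E_15 = -3.8701 eV

The energy is 64 times more negative than hydrogen at the same n due to the stronger nuclear charge.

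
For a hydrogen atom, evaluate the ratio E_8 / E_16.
4.00

Using E_n = -13.6057 Z² / n² eV with Z = 1:

E_8 = -13.6057 / 8² = -13.6057 / 64 = -0.21258906 eV
E_16 = -13.6057 / 16² = -13.6057 / 256 = -0.05314727 eV

The ratio is:
E_8/E_16 = (-0.21258906) / (-0.05314727)
E_8/E_16 = (-13.6057/64) / (-13.6057/256)
E_8/E_16 = 256/64
E_8/E_16 = 4.00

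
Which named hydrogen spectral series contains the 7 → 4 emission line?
Brackett series

The spectral series in hydrogen are named based on the final (lower) energy level:
- Lyman series: n_final = 1 (ultraviolet)
- Balmer series: n_final = 2 (visible/near-UV)
- Paschen series: n_final = 3 (infrared)
- Brackett series: n_final = 4 (infrared)
- Pfund series: n_final = 5 (far infrared)

Since this transition ends at n = 4, it belongs to the Brackett series.

For reference, this 7 → 4 line has photon energy
ΔE = 13.6057 eV × (1/4² - 1/7²) = 0.57268890306 eV,
corresponding to wavelength λ = hc/ΔE = 1239.84 eV·nm / 0.57268890306 eV = 2164.94504 nm in the infrared region.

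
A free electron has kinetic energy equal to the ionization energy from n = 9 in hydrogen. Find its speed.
2.431e+05 m/s (or 0.08% of c)

The binding energy at n = 9 for hydrogen is:
E_9 = -13.6057/9² = -0.1679716 eV
|E_9| = 0.1679716 eV

Convert to Joules:
KE = 0.1679716 eV × (1.602177 × 10⁻¹⁹ J/eV) = 2.69120e-20 J

Using KE = ½mv²:
v = √(2·KE/m_e)
v = √(2 × 2.69120e-20 J / 9.10938 × 10⁻³¹ kg)
v = 2.431e+05 m/s

This is approximately 0.08% the speed of light.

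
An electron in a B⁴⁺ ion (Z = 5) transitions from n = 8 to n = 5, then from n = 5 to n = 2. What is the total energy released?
79.7209 eV

The energy levels of B⁴⁺ are E_n = -13.6057 × 5² / n² eV.

First transition (8 → 5):
ΔE₁ = |E_5 - E_8|
ΔE₁ = |-13.6057000000 - (-5.3147265625)| = 8.2909734 eV

Second transition (5 → 2):
ΔE₂ = |E_2 - E_5|
ΔE₂ = |-85.0356250000 - (-13.6057000000)| = 71.4299250 eV

Total energy released:
E_total = ΔE₁ + ΔE₂ = 8.2909734 + 71.4299250 = 79.7209 eV

Note: This equals the direct transition 8 → 2: 79.7209 eV ✓
Energy is conserved regardless of the path taken.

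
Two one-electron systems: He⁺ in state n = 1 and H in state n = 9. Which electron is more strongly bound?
He⁺ at n = 1 (E = -54.423 eV)

Using E_n = -13.6057 Z² / n² eV:

He⁺ (Z = 2) at n = 1:
E = -13.6057 × 2² / 1² = -13.6057 × 4 / 1 = -54.422800 eV

H (Z = 1) at n = 9:
E = -13.6057 × 1² / 9² = -13.6057 × 1 / 81 = -0.167972 eV

Since -54.422800 eV < -0.167972 eV,
He⁺ at n = 1 is more tightly bound (requires more energy to ionize).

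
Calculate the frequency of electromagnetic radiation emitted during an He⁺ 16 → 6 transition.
3.14e+14 Hz

First, find the transition energy:
E_16 = -13.6057 × 2² / 16² = -0.21259 eV
E_6 = -13.6057 × 2² / 6² = -1.51174 eV
|ΔE| = |E_6 - E_16| = 1.29915 eV

Convert to Joules: E = 1.29915 eV × (1.602177 × 10⁻¹⁹ J/eV) = 2.0815e-19 J

Using E = hf:
f = E/h = 2.0815e-19 J / (6.62607 × 10⁻³⁴ J·s)
f = 3.14e+14 Hz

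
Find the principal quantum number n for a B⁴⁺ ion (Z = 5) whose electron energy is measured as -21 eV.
n = 4

The exact energy levels follow E_n = -13.6057 Z² / n² eV with Z = 5.

The measured value (-21 eV) is reported to only 2 significant figures, so we must test candidate n values and see which one matches to that precision.

Candidate energies:
  n = 2:  E = -13.6057 × 5² / 2² = -85.03563 eV
  n = 3:  E = -13.6057 × 5² / 3² = -37.79361 eV
  n = 4:  E = -13.6057 × 5² / 4² = -21.25891 eV  ← matches
  n = 5:  E = -13.6057 × 5² / 5² = -13.60570 eV
  n = 6:  E = -13.6057 × 5² / 6² = -9.44840 eV

Checking against the measurement of -21 eV (2 sig figs), only n = 4 agrees:
E_4 = -21.25891 eV, which rounds to -21 eV ✓

Therefore n = 4.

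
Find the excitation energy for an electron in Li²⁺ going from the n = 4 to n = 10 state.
6.43 eV

The energy levels of a hydrogen-like atom are E_n = -13.6057 Z² eV / n².

Energy at n = 4: E_4 = -13.6057 × 3² / 4² = -7.65321 eV
Energy at n = 10: E_10 = -13.6057 × 3² / 10² = -1.22451 eV

The excitation energy is the difference:
ΔE = E_10 - E_4
ΔE = -1.22451 - (-7.65321)
ΔE = 6.43 eV

Since this is positive, energy must be absorbed (photon absorption).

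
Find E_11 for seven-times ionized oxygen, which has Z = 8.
-7.19640 eV

For hydrogen-like ions, the energy levels scale with Z²:
E_n = -13.6057 Z² / n² eV

For O⁷⁺ (Z = 8) at n = 11:
E_11 = -13.6057 × 8² / 11²
E_11 = -13.6057 × 64 / 121
E_11 = -870.7648 / 121
E_11 = -7.19640 eV

The energy is 64 times more negative than hydrogen at the same n due to the stronger nuclear charge.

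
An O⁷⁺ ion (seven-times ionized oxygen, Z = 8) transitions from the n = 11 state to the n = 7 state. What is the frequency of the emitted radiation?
2.56e+15 Hz

First, find the transition energy:
E_11 = -13.6057 × 8² / 11² = -7.19640331 eV
E_7 = -13.6057 × 8² / 7² = -17.77071020 eV
|ΔE| = |E_7 - E_11| = 10.57430689 eV

Convert to Joules: E = 10.57430689 eV × (1.602177 × 10⁻¹⁹ J/eV) = 1.6942e-18 J

Using E = hf:
f = E/h = 1.6942e-18 J / (6.62607 × 10⁻³⁴ J·s)
f = 2.56e+15 Hz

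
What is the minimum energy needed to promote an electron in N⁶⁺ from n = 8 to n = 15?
7.4538 eV

The energy levels of a hydrogen-like atom are E_n = -13.6057 Z² eV / n².

Energy at n = 8: E_8 = -13.6057 × 7² / 8² = -10.4168641 eV
Energy at n = 15: E_15 = -13.6057 × 7² / 15² = -2.9630191 eV

The excitation energy is the difference:
ΔE = E_15 - E_8
ΔE = -2.9630191 - (-10.4168641)
ΔE = 7.4538 eV

Since this is positive, energy must be absorbed (photon absorption).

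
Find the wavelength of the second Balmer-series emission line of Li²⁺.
54.00090 nm

The lines of a series are numbered from the longest wavelength (smallest ΔE) outward; the second line is the transition from n = n_f + 2 to n_f.
The Balmer series has all transitions ending at n_f = 2.

For Li²⁺ (Z = 3), the second line (β-line) is the jump from n = 4 to n = 2:
E_4 = -13.6057 × 3² / 4² = -7.6532063 eV
E_2 = -13.6057 × 3² / 2² = -30.6128250 eV
ΔE = E_4 - E_2 = 22.9596187 eV

λ = hc/E = 1239.84 eV·nm / 22.9596187 eV
λ = 54.00090 nm

This is the β-line of the Balmer series in Li²⁺.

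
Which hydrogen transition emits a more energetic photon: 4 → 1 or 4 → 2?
4 → 1

Calculate the energy for each transition:

Transition 4 → 1:
ΔE₁ = |E_1 - E_4| = |-13.6057/1² - (-13.6057/4²)|
ΔE₁ = |-13.60570000 - (-0.85035625)| = 12.75534 eV

Transition 4 → 2:
ΔE₂ = |E_2 - E_4| = |-13.6057/2² - (-13.6057/4²)|
ΔE₂ = |-3.40142500 - (-0.85035625)| = 2.55107 eV

Since 12.75534 eV > 2.55107 eV, the transition 4 → 1 emits the more energetic photon.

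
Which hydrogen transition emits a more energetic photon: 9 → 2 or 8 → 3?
9 → 2

Calculate the energy for each transition:

Transition 9 → 2:
ΔE₁ = |E_2 - E_9| = |-13.6057/2² - (-13.6057/9²)|
ΔE₁ = |-3.401425000 - (-0.167971605)| = 3.233453 eV

Transition 8 → 3:
ΔE₂ = |E_3 - E_8| = |-13.6057/3² - (-13.6057/8²)|
ΔE₂ = |-1.511744444 - (-0.212589063)| = 1.299155 eV

Since 3.233453 eV > 1.299155 eV, the transition 9 → 2 emits the more energetic photon.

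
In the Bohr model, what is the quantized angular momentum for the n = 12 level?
1.265e-33 J·s (or 12ℏ)

In the Bohr model, angular momentum is quantized:
L = nℏ

where ℏ = h/(2π) = 1.05457e-34 J·s

For n = 12:
L = 12 × 1.05457e-34 J·s
L = 1.265e-33 J·s

This can also be written as L = 12ℏ.
The angular momentum is an integer multiple of the reduced Planck constant.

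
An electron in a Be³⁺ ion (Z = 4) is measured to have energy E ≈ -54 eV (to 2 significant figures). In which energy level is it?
n = 2

The exact energy levels follow E_n = -13.6057 Z² / n² eV with Z = 4.

The measured value (-54 eV) is reported to only 2 significant figures, so we must test candidate n values and see which one matches to that precision.

Candidate energies:
  n = 1:  E = -13.6057 × 4² / 1² = -217.691200 eV
  n = 2:  E = -13.6057 × 4² / 2² = -54.422800 eV  ← matches
  n = 3:  E = -13.6057 × 4² / 3² = -24.187911 eV
  n = 4:  E = -13.6057 × 4² / 4² = -13.605700 eV

Checking against the measurement of -54 eV (2 sig figs), only n = 2 agrees:
E_2 = -54.422800 eV, which rounds to -54 eV ✓

Therefore n = 2.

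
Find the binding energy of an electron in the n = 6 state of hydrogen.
0.378 eV

The ionization energy is the energy needed to remove the electron completely (n → ∞).

For hydrogen, E_n = -13.6057 eV / n².

At n = 6: E_6 = -13.6057 / 6² = -0.377936 eV
At n = ∞: E_∞ = 0 eV

Ionization energy = E_∞ - E_6 = 0 - (-0.377936) = 0.377936 eV
Ionization energy ≈ 0.378 eV

This is also called the binding energy of the electron in state n = 6.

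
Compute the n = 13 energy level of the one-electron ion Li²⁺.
-0.7246 eV

For hydrogen-like ions, the energy levels scale with Z²:
E_n = -13.6057 Z² / n² eV

For Li²⁺ (Z = 3) at n = 13:
E_13 = -13.6057 × 3² / 13²
E_13 = -13.6057 × 9 / 169
E_13 = -122.4513 / 169
E_13 = -0.7246 eV

The energy is 9 times more negative than hydrogen at the same n due to the stronger nuclear charge.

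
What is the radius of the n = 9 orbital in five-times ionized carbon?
0.714389 nm (or 7.143892 Å)

The Bohr radius formula is:
r_n = n² a₀ / Z

where a₀ = 0.052917721 nm is the Bohr radius.

For C⁵⁺ (Z = 6) at n = 9:
r_9 = 9² × 0.052917721 nm / 6
r_9 = 81 × 0.052917721 nm / 6
r_9 = 4.2863354 nm / 6
r_9 = 0.714389 nm

The electron orbits at approximately 0.714389 nm from the nucleus.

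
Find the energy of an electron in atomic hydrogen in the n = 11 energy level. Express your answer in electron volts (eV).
-0.112 eV

The energy levels of a hydrogen-like atom are given by:
E_n = -13.6057 eV / n²

For n = 11:
E_11 = -13.6057 eV / 11²
E_11 = -13.6057 eV / 121
E_11 = -0.112 eV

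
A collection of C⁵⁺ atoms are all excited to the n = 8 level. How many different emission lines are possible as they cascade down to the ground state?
28

The electron can occupy levels n = 1, 2, ..., 8 during de-excitation — that is m = 8 - 1 + 1 = 8 distinct levels.

The number of distinct spectral lines equals the number of ways to choose 2 of these m levels (each pair gives one possible emission transition):

Number of lines = m(m-1)/2 = 8×7/2 = 28

These correspond to all possible transitions between the 8 levels:
8 → 7, 8 → 6, 8 → 5, 8 → 4, 8 → 3, 8 → 2, 8 → 1, 7 → 6...

Each transition produces a photon with a unique energy (and thus wavelength). This count does not depend on Z.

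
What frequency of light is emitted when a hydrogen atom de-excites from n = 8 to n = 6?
4.00e+13 Hz

First, find the transition energy:
E_8 = -13.6057 / 8² = -0.21258906 eV
E_6 = -13.6057 / 6² = -0.37793611 eV
|ΔE| = |E_6 - E_8| = 0.16534705 eV

Convert to Joules: E = 0.16534705 eV × (1.602177 × 10⁻¹⁹ J/eV) = 2.6492e-20 J

Using E = hf:
f = E/h = 2.6492e-20 J / (6.62607 × 10⁻³⁴ J·s)
f = 4.00e+13 Hz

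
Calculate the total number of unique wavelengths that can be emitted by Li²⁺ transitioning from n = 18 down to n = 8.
55

The electron can occupy levels n = 8, 9, ..., 18 during de-excitation — that is m = 18 - 8 + 1 = 11 distinct levels.

The number of distinct spectral lines equals the number of ways to choose 2 of these m levels (each pair gives one possible emission transition):

Number of lines = m(m-1)/2 = 11×10/2 = 55

These correspond to all possible transitions between the 11 levels:
18 → 17, 18 → 16, 18 → 15, 18 → 14, 18 → 13, 18 → 12, 18 → 11, 18 → 10...

Each transition produces a photon with a unique energy (and thus wavelength). This count does not depend on Z.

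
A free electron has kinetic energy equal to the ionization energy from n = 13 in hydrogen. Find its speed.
1.683e+05 m/s (or 0.06% of c)

The binding energy at n = 13 for hydrogen is:
E_13 = -13.6057/13² = -0.08050710 eV
|E_13| = 0.08050710 eV

Convert to Joules:
KE = 0.08050710 eV × (1.602177 × 10⁻¹⁹ J/eV) = 1.28987e-20 J

Using KE = ½mv²:
v = √(2·KE/m_e)
v = √(2 × 1.28987e-20 J / 9.10938 × 10⁻³¹ kg)
v = 1.683e+05 m/s

This is approximately 0.06% the speed of light.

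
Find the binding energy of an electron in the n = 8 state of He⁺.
0.85 eV

The ionization energy is the energy needed to remove the electron completely (n → ∞).

For a hydrogen-like ion with Z = 2, E_n = -13.6057 Z² / n² eV.

At n = 8: E_8 = -13.6057 × 2² / 8² = -0.85036 eV
At n = ∞: E_∞ = 0 eV

Ionization energy = E_∞ - E_8 = 0 - (-0.85036) = 0.85036 eV
Ionization energy ≈ 0.85 eV

This is also called the binding energy of the electron in state n = 8.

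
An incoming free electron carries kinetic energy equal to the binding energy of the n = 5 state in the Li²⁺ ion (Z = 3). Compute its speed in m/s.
1.3126e+06 m/s (or 0.437841% of c)

The binding energy at n = 5 for Li²⁺ is:
E_5 = -13.6057 × 3²/5² = -4.89805200 eV
|E_5| = 4.89805200 eV

Convert to Joules:
KE = 4.89805200 eV × (1.602177 × 10⁻¹⁹ J/eV) = 7.847546e-19 J

Using KE = ½mv²:
v = √(2·KE/m_e)
v = √(2 × 7.847546e-19 J / 9.10938 × 10⁻³¹ kg)
v = 1.3126e+06 m/s

This is approximately 0.437841% the speed of light.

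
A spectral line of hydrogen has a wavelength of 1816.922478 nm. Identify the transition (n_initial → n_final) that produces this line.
n = 9 → n = 4

First, find the photon energy from the wavelength (hc = 1239.84 eV·nm):
E = hc/λ = 1239.84 eV·nm / 1816.922478 nm = 0.68238464 eV

The energy levels of hydrogen satisfy E_n = -13.6057 / n² eV, so an emission n_i → n_f releases
ΔE = 13.6057 × (1/n_f² − 1/n_i²) eV.

Setting ΔE equal to the photon energy:
1/n_f² − 1/n_i² = 0.68238464 / 13.6057 = 0.050154321

Since 1/n_i² must be positive, we need 1/n_f² > 0.050154321, i.e. n_f ≤ 4. For each allowed n_f, solve n_i = (1/n_f² − 0.050154321)^(−1/2) and check whether it is a whole number:
  n_f = 1: 1/n_i² = 1.000000000 − 0.050154321 = 0.949845679 → n_i = 1.026  (not an integer) ✗
  n_f = 2: 1/n_i² = 0.250000000 − 0.050154321 = 0.199845679 → n_i = 2.237  (not an integer) ✗
  n_f = 3: 1/n_i² = 0.111111111 − 0.050154321 = 0.060956790 → n_i = 4.050  (not an integer) ✗
  n_f = 4: 1/n_i² = 0.062500000 − 0.050154321 = 0.012345679 → n_i = 9.000  → integer, n_i = 9 ✓

Only n_f = 4 gives an integer upper level, n_i = 9.

The transition is from n = 9 to n = 4 (emission).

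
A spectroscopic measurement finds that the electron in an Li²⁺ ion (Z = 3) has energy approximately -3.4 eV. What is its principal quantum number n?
n = 6

The exact energy levels follow E_n = -13.6057 Z² / n² eV with Z = 3.

The measured value (-3.4 eV) is reported to only 2 significant figures, so we must test candidate n values and see which one matches to that precision.

Candidate energies:
  n = 4:  E = -13.6057 × 3² / 4² = -7.65321 eV
  n = 5:  E = -13.6057 × 3² / 5² = -4.89805 eV
  n = 6:  E = -13.6057 × 3² / 6² = -3.40143 eV  ← matches
  n = 7:  E = -13.6057 × 3² / 7² = -2.49901 eV
  n = 8:  E = -13.6057 × 3² / 8² = -1.91330 eV

Checking against the measurement of -3.4 eV (2 sig figs), only n = 6 agrees:
E_6 = -3.40143 eV, which rounds to -3.4 eV ✓

Therefore n = 6.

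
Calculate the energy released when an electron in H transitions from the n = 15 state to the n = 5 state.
0.48376 eV

The energy levels are E_n = -13.6057 eV / n².

Energy at n = 15: E_15 = -13.6057 / 15² = -0.06046978 eV
Energy at n = 5: E_5 = -13.6057 / 5² = -0.54422800 eV

For emission (electron falling to lower state), the photon energy is:
E_photon = E_15 - E_5 = |-0.06046978 - (-0.54422800)|
E_photon = 0.48376 eV

This energy is carried away by the emitted photon.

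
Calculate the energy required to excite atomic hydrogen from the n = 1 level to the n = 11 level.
13.4933 eV

The energy levels of a hydrogen-like atom are E_n = -13.6057 eV / n².

Energy at n = 1: E_1 = -13.6057 / 1² = -13.6057000 eV
Energy at n = 11: E_11 = -13.6057 / 11² = -0.1124438 eV

The excitation energy is the difference:
ΔE = E_11 - E_1
ΔE = -0.1124438 - (-13.6057000)
ΔE = 13.4933 eV

Since this is positive, energy must be absorbed (photon absorption).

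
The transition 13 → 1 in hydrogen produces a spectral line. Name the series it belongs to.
Lyman series

The spectral series in hydrogen are named based on the final (lower) energy level:
- Lyman series: n_final = 1 (ultraviolet)
- Balmer series: n_final = 2 (visible/near-UV)
- Paschen series: n_final = 3 (infrared)
- Brackett series: n_final = 4 (infrared)
- Pfund series: n_final = 5 (far infrared)

Since this transition ends at n = 1, it belongs to the Lyman series.

For reference, this 13 → 1 line has photon energy
ΔE = 13.6057 eV × (1/1² - 1/13²) = 13.5251929 eV,
corresponding to wavelength λ = hc/ΔE = 1239.84 eV·nm / 13.5251929 eV = 91.66893 nm in the ultraviolet region.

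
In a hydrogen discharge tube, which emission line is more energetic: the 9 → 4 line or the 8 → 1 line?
8 → 1

Calculate the energy for each transition:

Transition 9 → 4:
ΔE₁ = |E_4 - E_9| = |-13.6057/4² - (-13.6057/9²)|
ΔE₁ = |-0.85035625000 - (-0.16797160494)| = 0.68238465 eV

Transition 8 → 1:
ΔE₂ = |E_1 - E_8| = |-13.6057/1² - (-13.6057/8²)|
ΔE₂ = |-13.60570000000 - (-0.21258906250)| = 13.39311094 eV

Since 13.39311094 eV > 0.68238465 eV, the transition 8 → 1 emits the more energetic photon.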